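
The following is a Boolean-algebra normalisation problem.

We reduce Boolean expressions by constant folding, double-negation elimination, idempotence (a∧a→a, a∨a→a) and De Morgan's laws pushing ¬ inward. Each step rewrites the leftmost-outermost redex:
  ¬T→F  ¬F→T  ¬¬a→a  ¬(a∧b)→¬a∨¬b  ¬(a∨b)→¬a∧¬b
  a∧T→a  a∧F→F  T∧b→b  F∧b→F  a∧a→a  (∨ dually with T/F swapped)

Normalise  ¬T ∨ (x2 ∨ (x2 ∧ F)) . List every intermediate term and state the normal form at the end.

Answer: normal form = x2  (in 4 steps)

Working:
  start: ¬T ∨ (x2 ∨ (x2 ∧ F))
  →1  F ∨ (x2 ∨ (x2 ∧ F))
  →2  x2 ∨ (x2 ∧ F)
  →3  x2 ∨ F
  →4  x2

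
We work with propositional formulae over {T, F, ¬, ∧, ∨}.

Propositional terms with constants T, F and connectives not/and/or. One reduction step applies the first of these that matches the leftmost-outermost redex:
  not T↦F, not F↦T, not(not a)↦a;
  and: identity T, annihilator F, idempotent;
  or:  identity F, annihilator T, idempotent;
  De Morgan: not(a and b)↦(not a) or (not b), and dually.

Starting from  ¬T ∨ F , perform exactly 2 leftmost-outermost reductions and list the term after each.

Answer: after 2 steps: F

Derivation:
  start: ¬T ∨ F
  step 1: ¬T
  step 2: F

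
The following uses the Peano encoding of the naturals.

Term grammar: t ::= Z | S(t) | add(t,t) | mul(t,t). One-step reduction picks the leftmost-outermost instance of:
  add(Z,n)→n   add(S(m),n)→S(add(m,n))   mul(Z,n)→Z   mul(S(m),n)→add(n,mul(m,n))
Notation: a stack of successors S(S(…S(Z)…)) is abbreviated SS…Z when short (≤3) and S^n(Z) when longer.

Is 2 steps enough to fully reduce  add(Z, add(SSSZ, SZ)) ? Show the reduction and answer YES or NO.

Answer: NO — after 2 steps the term is S(add(SSZ, SZ)), not yet normal

Derivation:
  start: add(Z, add(SSSZ, SZ))
  →1  add(SSSZ, SZ)
  →2  S(add(SSZ, SZ))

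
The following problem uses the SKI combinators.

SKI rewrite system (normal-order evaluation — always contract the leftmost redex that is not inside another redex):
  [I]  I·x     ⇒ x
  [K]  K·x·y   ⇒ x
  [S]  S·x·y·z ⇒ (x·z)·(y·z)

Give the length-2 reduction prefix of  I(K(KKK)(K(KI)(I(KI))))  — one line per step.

Answer: after 2 steps: KKK

Working:
  start: I(K(KKK)(K(KI)(I(KI))))
  →1  K(KKK)(K(KI)(I(KI)))
  →2  KKK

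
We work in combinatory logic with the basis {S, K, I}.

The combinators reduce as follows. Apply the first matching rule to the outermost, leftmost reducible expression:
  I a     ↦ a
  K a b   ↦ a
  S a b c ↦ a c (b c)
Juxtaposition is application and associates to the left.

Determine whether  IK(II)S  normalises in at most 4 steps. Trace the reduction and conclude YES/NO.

  start: IK(II)S
  step 1: K(II)S
  step 2: II
  step 3: I

Answer: YES — reaches normal form I in 3 ≤ 4 steps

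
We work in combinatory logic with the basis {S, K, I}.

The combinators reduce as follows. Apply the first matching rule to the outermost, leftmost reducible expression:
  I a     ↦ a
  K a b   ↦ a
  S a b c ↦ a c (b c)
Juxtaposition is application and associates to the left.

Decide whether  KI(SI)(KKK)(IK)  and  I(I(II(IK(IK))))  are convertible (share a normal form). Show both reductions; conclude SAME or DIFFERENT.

Answer: SAME — A ⇓ KK, B ⇓ KK

Working:
Term A:
  start: KI(SI)(KKK)(IK)
  step 1: I(KKK)(IK)
  step 2: KKK(IK)
  step 3: K(IK)
  step 4: KK

Term B:
  start: I(I(II(IK(IK))))
  step 1: I(II(IK(IK)))
  step 2: II(IK(IK))
  step 3: I(IK(IK))
  step 4: IK(IK)
  step 5: K(IK)
  step 6: KK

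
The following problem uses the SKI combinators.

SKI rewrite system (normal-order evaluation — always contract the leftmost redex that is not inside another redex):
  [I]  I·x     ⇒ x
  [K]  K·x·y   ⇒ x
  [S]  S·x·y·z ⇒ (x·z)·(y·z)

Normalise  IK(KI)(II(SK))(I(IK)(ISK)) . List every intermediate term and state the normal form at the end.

  start: IK(KI)(II(SK))(I(IK)(ISK))
  [1] K(KI)(II(SK))(I(IK)(ISK))
  [2] KI(I(IK)(ISK))
  [3] I

Answer: normal form = I  (in 3 steps)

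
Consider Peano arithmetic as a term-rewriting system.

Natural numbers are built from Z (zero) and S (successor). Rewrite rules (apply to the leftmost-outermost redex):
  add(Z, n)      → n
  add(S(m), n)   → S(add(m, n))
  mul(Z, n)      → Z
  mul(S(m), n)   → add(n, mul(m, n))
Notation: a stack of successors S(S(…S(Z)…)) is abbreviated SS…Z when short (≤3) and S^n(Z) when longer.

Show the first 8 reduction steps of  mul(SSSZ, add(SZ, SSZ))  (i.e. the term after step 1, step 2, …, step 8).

  start: mul(SSSZ, add(SZ, SSZ))
  →1  add(add(SZ, SSZ), mul(SSZ, add(SZ, SSZ)))
  →2  add(S(add(Z, SSZ)), mul(SSZ, add(SZ, SSZ)))
  →3  S(add(add(Z, SSZ), mul(SSZ, add(SZ, SSZ))))
  →4  S(add(SSZ, mul(SSZ, add(SZ, SSZ))))
  →5  S(S(add(SZ, mul(SSZ, add(SZ, SSZ)))))
  →6  S(S(S(add(Z, mul(SSZ, add(SZ, SSZ))))))
  →7  S(S(S(mul(SSZ, add(SZ, SSZ)))))
  →8  S(S(S(add(add(SZ, SSZ), mul(SZ, add(SZ, SSZ))))))

Answer: after 8 steps: S(S(S(add(add(SZ, SSZ), mul(SZ, add(SZ, SSZ))))))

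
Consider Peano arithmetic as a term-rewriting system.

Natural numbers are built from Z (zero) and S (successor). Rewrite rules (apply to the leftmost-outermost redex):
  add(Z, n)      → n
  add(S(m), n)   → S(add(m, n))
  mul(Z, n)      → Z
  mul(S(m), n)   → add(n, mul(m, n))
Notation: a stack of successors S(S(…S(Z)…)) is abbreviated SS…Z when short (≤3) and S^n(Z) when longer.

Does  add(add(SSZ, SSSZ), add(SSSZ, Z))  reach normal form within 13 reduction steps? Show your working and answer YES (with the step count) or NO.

Answer: YES — reaches normal form S^8(Z) in 13 ≤ 13 steps

Working:
  start: add(add(SSZ, SSSZ), add(SSSZ, Z))
  step 1: add(S(add(SZ, SSSZ)), add(SSSZ, Z))
  step 2: S(add(add(SZ, SSSZ), add(SSSZ, Z)))
  step 3: S(add(S(add(Z, SSSZ)), add(SSSZ, Z)))
  step 4: S(S(add(add(Z, SSSZ), add(SSSZ, Z))))
  step 5: S(S(add(SSSZ, add(SSSZ, Z))))
  step 6: S(S(S(add(SSZ, add(SSSZ, Z)))))
  step 7: S(S(S(S(add(SZ, add(SSSZ, Z))))))
  step 8: S(S(S(S(S(add(Z, add(SSSZ, Z)))))))
  step 9: S(S(S(S(S(add(SSSZ, Z))))))
  step 10: S(S(S(S(S(S(add(SSZ, Z)))))))
  step 11: S(S(S(S(S(S(S(add(SZ, Z))))))))
  step 12: S(S(S(S(S(S(S(S(add(Z, Z)))))))))
  step 13: S^8(Z)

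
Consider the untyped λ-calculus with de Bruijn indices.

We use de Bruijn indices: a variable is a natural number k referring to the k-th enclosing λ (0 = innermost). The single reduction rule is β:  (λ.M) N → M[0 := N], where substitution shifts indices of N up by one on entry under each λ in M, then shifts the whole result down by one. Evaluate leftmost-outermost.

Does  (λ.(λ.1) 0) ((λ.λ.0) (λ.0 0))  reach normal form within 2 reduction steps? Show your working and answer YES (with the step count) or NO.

Answer: NO — after 2 steps the term is (λ.λ.0) (λ.0 0), not yet normal

Working:
  start: (λ.(λ.1) 0) ((λ.λ.0) (λ.0 0))
  →1  (λ.(λ.λ.0) (λ.0 0)) ((λ.λ.0) (λ.0 0))
  →2  (λ.λ.0) (λ.0 0)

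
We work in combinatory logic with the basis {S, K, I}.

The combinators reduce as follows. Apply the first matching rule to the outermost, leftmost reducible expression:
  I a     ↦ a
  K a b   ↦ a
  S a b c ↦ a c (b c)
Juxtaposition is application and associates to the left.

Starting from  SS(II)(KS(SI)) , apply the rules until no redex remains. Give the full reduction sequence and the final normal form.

Answer: normal form = SSS  (in 5 steps)

Derivation:
  start: SS(II)(KS(SI))
  →1  S(KS(SI))(II(KS(SI)))
  →2  SS(II(KS(SI)))
  →3  SS(I(KS(SI)))
  →4  SS(KS(SI))
  →5  SSS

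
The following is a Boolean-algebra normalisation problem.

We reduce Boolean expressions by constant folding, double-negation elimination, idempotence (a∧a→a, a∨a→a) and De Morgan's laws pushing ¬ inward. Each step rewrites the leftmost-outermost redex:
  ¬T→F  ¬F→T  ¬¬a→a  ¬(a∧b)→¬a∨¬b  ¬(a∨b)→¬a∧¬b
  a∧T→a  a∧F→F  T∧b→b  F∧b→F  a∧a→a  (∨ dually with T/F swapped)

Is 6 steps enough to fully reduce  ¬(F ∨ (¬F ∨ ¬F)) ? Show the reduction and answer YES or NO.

Answer: YES — reaches normal form F in 6 ≤ 6 steps

Reduction:
  start: ¬(F ∨ (¬F ∨ ¬F))
  →1  ¬F ∧ ¬(¬F ∨ ¬F)
  →2  T ∧ ¬(¬F ∨ ¬F)
  →3  ¬(¬F ∨ ¬F)
  →4  ¬¬F ∧ ¬¬F
  →5  ¬¬F
  →6  F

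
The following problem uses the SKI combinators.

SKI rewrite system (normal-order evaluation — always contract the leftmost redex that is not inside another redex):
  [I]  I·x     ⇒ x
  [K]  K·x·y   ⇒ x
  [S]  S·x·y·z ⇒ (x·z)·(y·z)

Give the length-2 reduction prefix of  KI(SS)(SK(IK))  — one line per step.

Answer: after 2 steps: SK(IK)

Derivation:
  start: KI(SS)(SK(IK))
  step 1: I(SK(IK))
  step 2: SK(IK)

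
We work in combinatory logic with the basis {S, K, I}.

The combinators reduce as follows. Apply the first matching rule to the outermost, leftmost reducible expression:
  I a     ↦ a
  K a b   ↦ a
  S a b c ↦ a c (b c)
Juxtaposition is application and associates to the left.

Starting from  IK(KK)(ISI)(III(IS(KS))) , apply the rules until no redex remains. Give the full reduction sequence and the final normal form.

Answer: normal form = K  (in 3 steps)

Working:
  start: IK(KK)(ISI)(III(IS(KS)))
  →1  K(KK)(ISI)(III(IS(KS)))
  →2  KK(III(IS(KS)))
  →3  K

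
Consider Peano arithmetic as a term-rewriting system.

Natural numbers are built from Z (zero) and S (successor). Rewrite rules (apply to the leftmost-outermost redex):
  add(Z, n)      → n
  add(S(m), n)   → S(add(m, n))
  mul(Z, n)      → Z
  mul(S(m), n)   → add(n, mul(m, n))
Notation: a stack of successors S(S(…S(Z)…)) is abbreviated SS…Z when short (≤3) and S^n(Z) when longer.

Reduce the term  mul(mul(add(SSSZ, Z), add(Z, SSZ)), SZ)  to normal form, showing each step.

  start: mul(mul(add(SSSZ, Z), add(Z, SSZ)), SZ)
  →1  mul(mul(S(add(SSZ, Z)), add(Z, SSZ)), SZ)
  →2  mul(add(add(Z, SSZ), mul(add(SSZ, Z), add(Z, SSZ))), SZ)
  →3  mul(add(SSZ, mul(add(SSZ, Z), add(Z, SSZ))), SZ)
  →4  mul(S(add(SZ, mul(add(SSZ, Z), add(Z, SSZ)))), SZ)
  →5  add(SZ, mul(add(SZ, mul(add(SSZ, Z), add(Z, SSZ))), SZ))
  →6  S(add(Z, mul(add(SZ, mul(add(SSZ, Z), add(Z, SSZ))), SZ)))
  →7  S(mul(add(SZ, mul(add(SSZ, Z), add(Z, SSZ))), SZ))
  →8  S(mul(S(add(Z, mul(add(SSZ, Z), add(Z, SSZ)))), SZ))
  →9  S(add(SZ, mul(add(Z, mul(add(SSZ, Z), add(Z, SSZ))), SZ)))
  →10  S(S(add(Z, mul(add(Z, mul(add(SSZ, Z), add(Z, SSZ))), SZ))))
  →11  S(S(mul(add(Z, mul(add(SSZ, Z), add(Z, SSZ))), SZ)))
  →12  S(S(mul(mul(add(SSZ, Z), add(Z, SSZ)), SZ)))
  →13  S(S(mul(mul(S(add(SZ, Z)), add(Z, SSZ)), SZ)))
  →14  S(S(mul(add(add(Z, SSZ), mul(add(SZ, Z), add(Z, SSZ))), SZ)))
  →15  S(S(mul(add(SSZ, mul(add(SZ, Z), add(Z, SSZ))), SZ)))
  →16  S(S(mul(S(add(SZ, mul(add(SZ, Z), add(Z, SSZ)))), SZ)))
  →17  S(S(add(SZ, mul(add(SZ, mul(add(SZ, Z), add(Z, SSZ))), SZ))))
  →18  S(S(S(add(Z, mul(add(SZ, mul(add(SZ, Z), add(Z, SSZ))), SZ)))))
  →19  S(S(S(mul(add(SZ, mul(add(SZ, Z), add(Z, SSZ))), SZ))))
  →20  S(S(S(mul(S(add(Z, mul(add(SZ, Z), add(Z, SSZ)))), SZ))))
  →21  S(S(S(add(SZ, mul(add(Z, mul(add(SZ, Z), add(Z, SSZ))), SZ)))))
  →22  S(S(S(S(add(Z, mul(add(Z, mul(add(SZ, Z), add(Z, SSZ))), SZ))))))
  →23  S(S(S(S(mul(add(Z, mul(add(SZ, Z), add(Z, SSZ))), SZ)))))
  →24  S(S(S(S(mul(mul(add(SZ, Z), add(Z, SSZ)), SZ)))))
  →25  S(S(S(S(mul(mul(S(add(Z, Z)), add(Z, SSZ)), SZ)))))
  →26  S(S(S(S(mul(add(add(Z, SSZ), mul(add(Z, Z), add(Z, SSZ))), SZ)))))
  →27  S(S(S(S(mul(add(SSZ, mul(add(Z, Z), add(Z, SSZ))), SZ)))))
  →28  S(S(S(S(mul(S(add(SZ, mul(add(Z, Z), add(Z, SSZ)))), SZ)))))
  →29  S(S(S(S(add(SZ, mul(add(SZ, mul(add(Z, Z), add(Z, SSZ))), SZ))))))
  →30  S(S(S(S(S(add(Z, mul(add(SZ, mul(add(Z, Z), add(Z, SSZ))), SZ)))))))
  →31  S(S(S(S(S(mul(add(SZ, mul(add(Z, Z), add(Z, SSZ))), SZ))))))
  →32  S(S(S(S(S(mul(S(add(Z, mul(add(Z, Z), add(Z, SSZ)))), SZ))))))
  →33  S(S(S(S(S(add(SZ, mul(add(Z, mul(add(Z, Z), add(Z, SSZ))), SZ)))))))
  →34  S(S(S(S(S(S(add(Z, mul(add(Z, mul(add(Z, Z), add(Z, SSZ))), SZ))))))))
  →35  S(S(S(S(S(S(mul(add(Z, mul(add(Z, Z), add(Z, SSZ))), SZ)))))))
  →36  S(S(S(S(S(S(mul(mul(add(Z, Z), add(Z, SSZ)), SZ)))))))
  →37  S(S(S(S(S(S(mul(mul(Z, add(Z, SSZ)), SZ)))))))
  →38  S(S(S(S(S(S(mul(Z, SZ)))))))
  →39  S^6(Z)

Answer: normal form = S^6(Z)  (in 39 steps)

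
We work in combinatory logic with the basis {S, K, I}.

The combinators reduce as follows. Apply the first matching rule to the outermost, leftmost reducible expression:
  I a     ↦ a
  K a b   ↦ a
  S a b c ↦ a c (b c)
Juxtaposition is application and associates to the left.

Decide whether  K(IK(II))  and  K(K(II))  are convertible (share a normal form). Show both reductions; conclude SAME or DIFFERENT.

Term A:
  start: K(IK(II))
  step 1: K(K(II))
  step 2: K(KI)

Term B:
  start: K(K(II))
  step 1: K(KI)

Answer: SAME — A ⇓ K(KI), B ⇓ K(KI)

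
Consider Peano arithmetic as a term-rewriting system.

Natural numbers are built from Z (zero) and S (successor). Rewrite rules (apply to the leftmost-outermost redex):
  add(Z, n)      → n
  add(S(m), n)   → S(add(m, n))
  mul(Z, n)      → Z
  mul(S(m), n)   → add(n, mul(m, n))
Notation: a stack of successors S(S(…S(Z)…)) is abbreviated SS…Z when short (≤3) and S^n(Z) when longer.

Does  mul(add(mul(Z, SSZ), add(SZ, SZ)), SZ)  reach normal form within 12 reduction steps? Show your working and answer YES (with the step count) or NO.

Answer: YES — reaches normal form SSZ in 11 ≤ 12 steps

Reduction:
  start: mul(add(mul(Z, SSZ), add(SZ, SZ)), SZ)
  →1  mul(add(Z, add(SZ, SZ)), SZ)
  →2  mul(add(SZ, SZ), SZ)
  →3  mul(S(add(Z, SZ)), SZ)
  →4  add(SZ, mul(add(Z, SZ), SZ))
  →5  S(add(Z, mul(add(Z, SZ), SZ)))
  →6  S(mul(add(Z, SZ), SZ))
  →7  S(mul(SZ, SZ))
  →8  S(add(SZ, mul(Z, SZ)))
  →9  S(S(add(Z, mul(Z, SZ))))
  →10  S(S(mul(Z, SZ)))
  →11  SSZ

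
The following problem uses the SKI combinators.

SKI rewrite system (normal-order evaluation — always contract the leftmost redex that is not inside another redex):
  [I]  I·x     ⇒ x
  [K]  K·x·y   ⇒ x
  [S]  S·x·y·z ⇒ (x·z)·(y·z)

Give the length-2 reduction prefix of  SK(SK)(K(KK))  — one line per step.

Answer: after 2 steps: K(KK)

Working:
  start: SK(SK)(K(KK))
  step 1: K(K(KK))(SK(K(KK)))
  step 2: K(KK)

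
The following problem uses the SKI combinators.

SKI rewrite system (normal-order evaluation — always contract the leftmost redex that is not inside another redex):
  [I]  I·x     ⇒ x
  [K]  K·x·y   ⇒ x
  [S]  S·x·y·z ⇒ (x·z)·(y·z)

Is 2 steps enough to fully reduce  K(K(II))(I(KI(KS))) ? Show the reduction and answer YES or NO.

Answer: YES — reaches normal form KI in 2 ≤ 2 steps

Reduction:
  start: K(K(II))(I(KI(KS)))
  step 1: K(II)
  step 2: KI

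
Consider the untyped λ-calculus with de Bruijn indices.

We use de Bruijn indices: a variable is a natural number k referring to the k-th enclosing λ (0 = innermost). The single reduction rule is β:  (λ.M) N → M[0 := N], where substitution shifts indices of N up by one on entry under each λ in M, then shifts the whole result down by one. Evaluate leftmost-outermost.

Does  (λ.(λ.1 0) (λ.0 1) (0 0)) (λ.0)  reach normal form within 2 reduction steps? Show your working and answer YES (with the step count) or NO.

  start: (λ.(λ.1 0) (λ.0 1) (0 0)) (λ.0)
  →1  (λ.(λ.0) 0) (λ.0 (λ.0)) ((λ.0) (λ.0))
  →2  (λ.0) (λ.0 (λ.0)) ((λ.0) (λ.0))

Answer: NO — after 2 steps the term is (λ.0) (λ.0 (λ.0)) ((λ.0) (λ.0)), not yet normal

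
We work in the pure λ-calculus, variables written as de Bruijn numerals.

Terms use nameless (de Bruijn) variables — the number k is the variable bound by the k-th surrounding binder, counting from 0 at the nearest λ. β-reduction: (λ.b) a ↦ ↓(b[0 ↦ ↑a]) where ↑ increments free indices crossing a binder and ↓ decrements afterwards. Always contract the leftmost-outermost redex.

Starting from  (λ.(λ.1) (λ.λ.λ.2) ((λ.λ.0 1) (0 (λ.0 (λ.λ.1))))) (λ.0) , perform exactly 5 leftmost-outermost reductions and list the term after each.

Answer: after 5 steps: λ.0 (λ.0 (λ.λ.1))

Derivation:
  start: (λ.(λ.1) (λ.λ.λ.2) ((λ.λ.0 1) (0 (λ.0 (λ.λ.1))))) (λ.0)
  [1] (λ.λ.0) (λ.λ.λ.2) ((λ.λ.0 1) ((λ.0) (λ.0 (λ.λ.1))))
  [2] (λ.0) ((λ.λ.0 1) ((λ.0) (λ.0 (λ.λ.1))))
  [3] (λ.λ.0 1) ((λ.0) (λ.0 (λ.λ.1)))
  [4] λ.0 ((λ.0) (λ.0 (λ.λ.1)))
  [5] λ.0 (λ.0 (λ.λ.1))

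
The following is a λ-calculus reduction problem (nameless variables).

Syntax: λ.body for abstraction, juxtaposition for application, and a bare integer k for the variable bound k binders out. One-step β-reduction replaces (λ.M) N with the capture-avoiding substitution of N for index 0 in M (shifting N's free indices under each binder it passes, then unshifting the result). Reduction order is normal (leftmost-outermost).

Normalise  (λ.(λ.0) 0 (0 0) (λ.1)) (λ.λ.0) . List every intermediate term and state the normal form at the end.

  start: (λ.(λ.0) 0 (0 0) (λ.1)) (λ.λ.0)
  step 1: (λ.0) (λ.λ.0) ((λ.λ.0) (λ.λ.0)) (λ.λ.λ.0)
  step 2: (λ.λ.0) ((λ.λ.0) (λ.λ.0)) (λ.λ.λ.0)
  step 3: (λ.0) (λ.λ.λ.0)
  step 4: λ.λ.λ.0

Answer: normal form = λ.λ.λ.0  (in 4 steps)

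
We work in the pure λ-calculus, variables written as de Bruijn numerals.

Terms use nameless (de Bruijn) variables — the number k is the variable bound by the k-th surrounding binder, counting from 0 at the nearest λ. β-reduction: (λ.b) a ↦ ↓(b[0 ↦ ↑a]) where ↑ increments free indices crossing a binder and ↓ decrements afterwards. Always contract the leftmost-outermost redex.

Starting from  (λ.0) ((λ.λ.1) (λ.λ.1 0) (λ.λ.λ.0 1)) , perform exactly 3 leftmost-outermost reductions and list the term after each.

Answer: after 3 steps: λ.λ.1 0

Reduction:
  start: (λ.0) ((λ.λ.1) (λ.λ.1 0) (λ.λ.λ.0 1))
  →1  (λ.λ.1) (λ.λ.1 0) (λ.λ.λ.0 1)
  →2  (λ.λ.λ.1 0) (λ.λ.λ.0 1)
  →3  λ.λ.1 0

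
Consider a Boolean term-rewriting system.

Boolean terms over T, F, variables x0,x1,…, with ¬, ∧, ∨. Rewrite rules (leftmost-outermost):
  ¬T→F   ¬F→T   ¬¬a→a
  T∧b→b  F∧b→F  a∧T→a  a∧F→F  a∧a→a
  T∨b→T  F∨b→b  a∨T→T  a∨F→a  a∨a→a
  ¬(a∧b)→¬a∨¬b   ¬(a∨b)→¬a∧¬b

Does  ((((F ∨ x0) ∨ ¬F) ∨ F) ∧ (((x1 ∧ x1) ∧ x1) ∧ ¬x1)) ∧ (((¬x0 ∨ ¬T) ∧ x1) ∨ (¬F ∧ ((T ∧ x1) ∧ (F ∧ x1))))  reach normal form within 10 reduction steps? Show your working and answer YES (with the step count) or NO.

  start: ((((F ∨ x0) ∨ ¬F) ∨ F) ∧ (((x1 ∧ x1) ∧ x1) ∧ ¬x1)) ∧ (((¬x0 ∨ ¬T) ∧ x1) ∨ (¬F ∧ ((T ∧ x1) ∧ (F ∧ x1))))
  step 1: (((F ∨ x0) ∨ ¬F) ∧ (((x1 ∧ x1) ∧ x1) ∧ ¬x1)) ∧ (((¬x0 ∨ ¬T) ∧ x1) ∨ (¬F ∧ ((T ∧ x1) ∧ (F ∧ x1))))
  step 2: ((x0 ∨ ¬F) ∧ (((x1 ∧ x1) ∧ x1) ∧ ¬x1)) ∧ (((¬x0 ∨ ¬T) ∧ x1) ∨ (¬F ∧ ((T ∧ x1) ∧ (F ∧ x1))))
  step 3: ((x0 ∨ T) ∧ (((x1 ∧ x1) ∧ x1) ∧ ¬x1)) ∧ (((¬x0 ∨ ¬T) ∧ x1) ∨ (¬F ∧ ((T ∧ x1) ∧ (F ∧ x1))))
  step 4: (T ∧ (((x1 ∧ x1) ∧ x1) ∧ ¬x1)) ∧ (((¬x0 ∨ ¬T) ∧ x1) ∨ (¬F ∧ ((T ∧ x1) ∧ (F ∧ x1))))
  step 5: (((x1 ∧ x1) ∧ x1) ∧ ¬x1) ∧ (((¬x0 ∨ ¬T) ∧ x1) ∨ (¬F ∧ ((T ∧ x1) ∧ (F ∧ x1))))
  step 6: ((x1 ∧ x1) ∧ ¬x1) ∧ (((¬x0 ∨ ¬T) ∧ x1) ∨ (¬F ∧ ((T ∧ x1) ∧ (F ∧ x1))))
  step 7: (x1 ∧ ¬x1) ∧ (((¬x0 ∨ ¬T) ∧ x1) ∨ (¬F ∧ ((T ∧ x1) ∧ (F ∧ x1))))
  step 8: (x1 ∧ ¬x1) ∧ (((¬x0 ∨ F) ∧ x1) ∨ (¬F ∧ ((T ∧ x1) ∧ (F ∧ x1))))
  step 9: (x1 ∧ ¬x1) ∧ ((¬x0 ∧ x1) ∨ (¬F ∧ ((T ∧ x1) ∧ (F ∧ x1))))
  step 10: (x1 ∧ ¬x1) ∧ ((¬x0 ∧ x1) ∨ (T ∧ ((T ∧ x1) ∧ (F ∧ x1))))

Answer: NO — after 10 steps the term is (x1 ∧ ¬x1) ∧ ((¬x0 ∧ x1) ∨ (T ∧ ((T ∧ x1) ∧ (F ∧ x1)))), not yet normal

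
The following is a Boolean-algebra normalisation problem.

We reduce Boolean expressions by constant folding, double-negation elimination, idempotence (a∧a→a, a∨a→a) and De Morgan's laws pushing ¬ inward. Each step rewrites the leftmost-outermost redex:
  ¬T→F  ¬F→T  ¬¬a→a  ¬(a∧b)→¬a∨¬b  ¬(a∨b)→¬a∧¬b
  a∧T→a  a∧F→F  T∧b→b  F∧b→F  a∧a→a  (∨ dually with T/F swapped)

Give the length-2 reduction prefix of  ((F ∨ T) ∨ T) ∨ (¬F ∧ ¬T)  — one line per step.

Answer: after 2 steps: T

Working:
  start: ((F ∨ T) ∨ T) ∨ (¬F ∧ ¬T)
  step 1: T ∨ (¬F ∧ ¬T)
  step 2: T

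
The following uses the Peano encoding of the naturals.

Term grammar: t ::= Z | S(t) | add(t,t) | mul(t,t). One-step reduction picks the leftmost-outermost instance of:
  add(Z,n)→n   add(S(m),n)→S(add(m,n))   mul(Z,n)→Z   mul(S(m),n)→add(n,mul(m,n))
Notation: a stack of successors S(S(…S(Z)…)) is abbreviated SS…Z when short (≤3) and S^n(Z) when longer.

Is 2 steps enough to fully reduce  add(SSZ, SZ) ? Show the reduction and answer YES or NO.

  start: add(SSZ, SZ)
  step 1: S(add(SZ, SZ))
  step 2: S(S(add(Z, SZ)))

Answer: NO — after 2 steps the term is S(S(add(Z, SZ))), not yet normal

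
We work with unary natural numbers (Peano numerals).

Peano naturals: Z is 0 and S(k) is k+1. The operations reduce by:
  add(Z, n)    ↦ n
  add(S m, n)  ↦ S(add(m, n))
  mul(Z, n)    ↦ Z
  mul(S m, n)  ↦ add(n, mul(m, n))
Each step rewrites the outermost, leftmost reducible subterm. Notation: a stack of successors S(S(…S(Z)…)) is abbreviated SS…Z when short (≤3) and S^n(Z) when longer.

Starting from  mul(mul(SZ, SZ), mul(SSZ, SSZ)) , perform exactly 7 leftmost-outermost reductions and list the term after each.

Answer: after 7 steps: S(add(S(add(Z, mul(SZ, SSZ))), mul(add(Z, mul(Z, SZ)), mul(SSZ, SSZ))))

Reduction:
  start: mul(mul(SZ, SZ), mul(SSZ, SSZ))
  [1] mul(add(SZ, mul(Z, SZ)), mul(SSZ, SSZ))
  [2] mul(S(add(Z, mul(Z, SZ))), mul(SSZ, SSZ))
  [3] add(mul(SSZ, SSZ), mul(add(Z, mul(Z, SZ)), mul(SSZ, SSZ)))
  [4] add(add(SSZ, mul(SZ, SSZ)), mul(add(Z, mul(Z, SZ)), mul(SSZ, SSZ)))
  [5] add(S(add(SZ, mul(SZ, SSZ))), mul(add(Z, mul(Z, SZ)), mul(SSZ, SSZ)))
  [6] S(add(add(SZ, mul(SZ, SSZ)), mul(add(Z, mul(Z, SZ)), mul(SSZ, SSZ))))
  [7] S(add(S(add(Z, mul(SZ, SSZ))), mul(add(Z, mul(Z, SZ)), mul(SSZ, SSZ))))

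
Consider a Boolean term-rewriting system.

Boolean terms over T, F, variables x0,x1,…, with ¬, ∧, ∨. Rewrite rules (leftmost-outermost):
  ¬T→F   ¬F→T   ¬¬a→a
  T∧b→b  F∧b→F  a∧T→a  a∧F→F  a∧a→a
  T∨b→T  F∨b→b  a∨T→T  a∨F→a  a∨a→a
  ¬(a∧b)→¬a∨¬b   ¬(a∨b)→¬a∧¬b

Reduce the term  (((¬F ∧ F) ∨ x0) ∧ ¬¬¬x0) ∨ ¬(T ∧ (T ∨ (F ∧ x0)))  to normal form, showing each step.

  start: (((¬F ∧ F) ∨ x0) ∧ ¬¬¬x0) ∨ ¬(T ∧ (T ∨ (F ∧ x0)))
  step 1: ((F ∨ x0) ∧ ¬¬¬x0) ∨ ¬(T ∧ (T ∨ (F ∧ x0)))
  step 2: (x0 ∧ ¬¬¬x0) ∨ ¬(T ∧ (T ∨ (F ∧ x0)))
  step 3: (x0 ∧ ¬x0) ∨ ¬(T ∧ (T ∨ (F ∧ x0)))
  step 4: (x0 ∧ ¬x0) ∨ (¬T ∨ ¬(T ∨ (F ∧ x0)))
  step 5: (x0 ∧ ¬x0) ∨ (F ∨ ¬(T ∨ (F ∧ x0)))
  step 6: (x0 ∧ ¬x0) ∨ ¬(T ∨ (F ∧ x0))
  step 7: (x0 ∧ ¬x0) ∨ (¬T ∧ ¬(F ∧ x0))
  step 8: (x0 ∧ ¬x0) ∨ (F ∧ ¬(F ∧ x0))
  step 9: (x0 ∧ ¬x0) ∨ F
  step 10: x0 ∧ ¬x0

Answer: normal form = x0 ∧ ¬x0  (in 10 steps)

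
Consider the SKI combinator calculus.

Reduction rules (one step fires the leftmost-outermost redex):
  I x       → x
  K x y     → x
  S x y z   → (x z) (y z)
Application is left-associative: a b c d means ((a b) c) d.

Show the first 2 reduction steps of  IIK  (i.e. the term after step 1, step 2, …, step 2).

  start: IIK
  [1] IK
  [2] K

Answer: after 2 steps: K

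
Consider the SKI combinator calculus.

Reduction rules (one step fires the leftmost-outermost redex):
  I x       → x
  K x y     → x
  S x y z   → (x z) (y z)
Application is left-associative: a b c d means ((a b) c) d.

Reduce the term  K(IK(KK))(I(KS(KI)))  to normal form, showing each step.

Answer: normal form = K(KK)  (in 2 steps)

Reduction:
  start: K(IK(KK))(I(KS(KI)))
  step 1: IK(KK)
  step 2: K(KK)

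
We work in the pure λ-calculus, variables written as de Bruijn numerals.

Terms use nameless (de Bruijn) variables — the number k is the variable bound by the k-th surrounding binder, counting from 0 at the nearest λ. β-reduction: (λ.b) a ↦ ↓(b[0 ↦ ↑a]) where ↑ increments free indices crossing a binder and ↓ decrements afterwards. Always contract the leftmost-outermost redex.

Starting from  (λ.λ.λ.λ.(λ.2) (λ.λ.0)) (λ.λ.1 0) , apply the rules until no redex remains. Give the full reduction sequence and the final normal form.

Answer: normal form = λ.λ.λ.1  (in 2 steps)

Reduction:
  start: (λ.λ.λ.λ.(λ.2) (λ.λ.0)) (λ.λ.1 0)
  →1  λ.λ.λ.(λ.2) (λ.λ.0)
  →2  λ.λ.λ.1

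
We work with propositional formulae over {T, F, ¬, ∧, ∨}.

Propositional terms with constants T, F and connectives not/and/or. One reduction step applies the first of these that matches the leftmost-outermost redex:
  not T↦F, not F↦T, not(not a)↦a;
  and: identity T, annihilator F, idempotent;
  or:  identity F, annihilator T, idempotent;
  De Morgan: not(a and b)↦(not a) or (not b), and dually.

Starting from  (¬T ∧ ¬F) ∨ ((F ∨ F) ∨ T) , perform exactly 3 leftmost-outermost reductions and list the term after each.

Answer: after 3 steps: (F ∨ F) ∨ T

Derivation:
  start: (¬T ∧ ¬F) ∨ ((F ∨ F) ∨ T)
  [1] (F ∧ ¬F) ∨ ((F ∨ F) ∨ T)
  [2] F ∨ ((F ∨ F) ∨ T)
  [3] (F ∨ F) ∨ T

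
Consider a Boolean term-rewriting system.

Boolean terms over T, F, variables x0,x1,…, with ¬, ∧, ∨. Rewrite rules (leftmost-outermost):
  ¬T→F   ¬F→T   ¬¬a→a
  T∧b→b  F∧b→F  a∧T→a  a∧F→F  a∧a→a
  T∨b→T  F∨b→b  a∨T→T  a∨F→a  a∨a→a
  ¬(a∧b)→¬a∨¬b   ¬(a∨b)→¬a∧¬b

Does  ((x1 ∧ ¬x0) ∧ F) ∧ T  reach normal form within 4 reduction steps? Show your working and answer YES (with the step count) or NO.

  start: ((x1 ∧ ¬x0) ∧ F) ∧ T
  [1] (x1 ∧ ¬x0) ∧ F
  [2] F

Answer: YES — reaches normal form F in 2 ≤ 4 steps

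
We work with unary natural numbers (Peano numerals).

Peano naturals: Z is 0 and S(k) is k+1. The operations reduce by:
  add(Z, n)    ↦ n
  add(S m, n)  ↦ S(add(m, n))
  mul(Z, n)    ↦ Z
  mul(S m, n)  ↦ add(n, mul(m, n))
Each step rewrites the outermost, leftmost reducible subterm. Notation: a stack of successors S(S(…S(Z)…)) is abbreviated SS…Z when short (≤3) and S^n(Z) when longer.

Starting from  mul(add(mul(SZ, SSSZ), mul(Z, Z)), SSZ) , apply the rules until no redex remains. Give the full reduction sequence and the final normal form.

Answer: normal form = S^6(Z)  (in 24 steps)

Reduction:
  start: mul(add(mul(SZ, SSSZ), mul(Z, Z)), SSZ)
  step 1: mul(add(add(SSSZ, mul(Z, SSSZ)), mul(Z, Z)), SSZ)
  step 2: mul(add(S(add(SSZ, mul(Z, SSSZ))), mul(Z, Z)), SSZ)
  step 3: mul(S(add(add(SSZ, mul(Z, SSSZ)), mul(Z, Z))), SSZ)
  step 4: add(SSZ, mul(add(add(SSZ, mul(Z, SSSZ)), mul(Z, Z)), SSZ))
  step 5: S(add(SZ, mul(add(add(SSZ, mul(Z, SSSZ)), mul(Z, Z)), SSZ)))
  step 6: S(S(add(Z, mul(add(add(SSZ, mul(Z, SSSZ)), mul(Z, Z)), SSZ))))
  step 7: S(S(mul(add(add(SSZ, mul(Z, SSSZ)), mul(Z, Z)), SSZ)))
  step 8: S(S(mul(add(S(add(SZ, mul(Z, SSSZ))), mul(Z, Z)), SSZ)))
  step 9: S(S(mul(S(add(add(SZ, mul(Z, SSSZ)), mul(Z, Z))), SSZ)))
  step 10: S(S(add(SSZ, mul(add(add(SZ, mul(Z, SSSZ)), mul(Z, Z)), SSZ))))
  step 11: S(S(S(add(SZ, mul(add(add(SZ, mul(Z, SSSZ)), mul(Z, Z)), SSZ)))))
  step 12: S(S(S(S(add(Z, mul(add(add(SZ, mul(Z, SSSZ)), mul(Z, Z)), SSZ))))))
  step 13: S(S(S(S(mul(add(add(SZ, mul(Z, SSSZ)), mul(Z, Z)), SSZ)))))
  step 14: S(S(S(S(mul(add(S(add(Z, mul(Z, SSSZ))), mul(Z, Z)), SSZ)))))
  step 15: S(S(S(S(mul(S(add(add(Z, mul(Z, SSSZ)), mul(Z, Z))), SSZ)))))
  step 16: S(S(S(S(add(SSZ, mul(add(add(Z, mul(Z, SSSZ)), mul(Z, Z)), SSZ))))))
  step 17: S(S(S(S(S(add(SZ, mul(add(add(Z, mul(Z, SSSZ)), mul(Z, Z)), SSZ)))))))
  step 18: S(S(S(S(S(S(add(Z, mul(add(add(Z, mul(Z, SSSZ)), mul(Z, Z)), SSZ))))))))
  step 19: S(S(S(S(S(S(mul(add(add(Z, mul(Z, SSSZ)), mul(Z, Z)), SSZ)))))))
  step 20: S(S(S(S(S(S(mul(add(mul(Z, SSSZ), mul(Z, Z)), SSZ)))))))
  step 21: S(S(S(S(S(S(mul(add(Z, mul(Z, Z)), SSZ)))))))
  step 22: S(S(S(S(S(S(mul(mul(Z, Z), SSZ)))))))
  step 23: S(S(S(S(S(S(mul(Z, SSZ)))))))
  step 24: S^6(Z)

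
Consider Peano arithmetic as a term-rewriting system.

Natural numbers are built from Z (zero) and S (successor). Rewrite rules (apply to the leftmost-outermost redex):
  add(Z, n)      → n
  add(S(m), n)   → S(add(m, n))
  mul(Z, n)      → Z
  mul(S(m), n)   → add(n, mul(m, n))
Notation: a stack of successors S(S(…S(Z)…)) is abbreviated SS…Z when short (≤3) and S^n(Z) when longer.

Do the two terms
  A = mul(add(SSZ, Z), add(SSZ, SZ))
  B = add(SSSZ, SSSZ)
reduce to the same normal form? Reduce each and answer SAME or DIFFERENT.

Answer: SAME — A ⇓ S^6(Z), B ⇓ S^6(Z)

Reduction:
Term A:
  start: mul(add(SSZ, Z), add(SSZ, SZ))
  [1] mul(S(add(SZ, Z)), add(SSZ, SZ))
  [2] add(add(SSZ, SZ), mul(add(SZ, Z), add(SSZ, SZ)))
  [3] add(S(add(SZ, SZ)), mul(add(SZ, Z), add(SSZ, SZ)))
  [4] S(add(add(SZ, SZ), mul(add(SZ, Z), add(SSZ, SZ))))
  [5] S(add(S(add(Z, SZ)), mul(add(SZ, Z), add(SSZ, SZ))))
  [6] S(S(add(add(Z, SZ), mul(add(SZ, Z), add(SSZ, SZ)))))
  [7] S(S(add(SZ, mul(add(SZ, Z), add(SSZ, SZ)))))
  [8] S(S(S(add(Z, mul(add(SZ, Z), add(SSZ, SZ))))))
  [9] S(S(S(mul(add(SZ, Z), add(SSZ, SZ)))))
  [10] S(S(S(mul(S(add(Z, Z)), add(SSZ, SZ)))))
  [11] S(S(S(add(add(SSZ, SZ), mul(add(Z, Z), add(SSZ, SZ))))))
  [12] S(S(S(add(S(add(SZ, SZ)), mul(add(Z, Z), add(SSZ, SZ))))))
  [13] S(S(S(S(add(add(SZ, SZ), mul(add(Z, Z), add(SSZ, SZ)))))))
  [14] S(S(S(S(add(S(add(Z, SZ)), mul(add(Z, Z), add(SSZ, SZ)))))))
  [15] S(S(S(S(S(add(add(Z, SZ), mul(add(Z, Z), add(SSZ, SZ))))))))
  [16] S(S(S(S(S(add(SZ, mul(add(Z, Z), add(SSZ, SZ))))))))
  [17] S(S(S(S(S(S(add(Z, mul(add(Z, Z), add(SSZ, SZ)))))))))
  [18] S(S(S(S(S(S(mul(add(Z, Z), add(SSZ, SZ))))))))
  [19] S(S(S(S(S(S(mul(Z, add(SSZ, SZ))))))))
  [20] S^6(Z)

Term B:
  start: add(SSSZ, SSSZ)
  [1] S(add(SSZ, SSSZ))
  [2] S(S(add(SZ, SSSZ)))
  [3] S(S(S(add(Z, SSSZ))))
  [4] S^6(Z)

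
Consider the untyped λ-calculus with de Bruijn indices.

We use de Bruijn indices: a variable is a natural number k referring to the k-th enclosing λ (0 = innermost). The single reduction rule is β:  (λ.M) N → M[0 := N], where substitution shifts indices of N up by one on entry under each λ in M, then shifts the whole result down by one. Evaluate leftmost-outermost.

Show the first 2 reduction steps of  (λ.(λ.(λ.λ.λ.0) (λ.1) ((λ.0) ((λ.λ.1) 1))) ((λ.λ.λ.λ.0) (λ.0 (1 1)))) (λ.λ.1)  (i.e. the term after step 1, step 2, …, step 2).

  start: (λ.(λ.(λ.λ.λ.0) (λ.1) ((λ.0) ((λ.λ.1) 1))) ((λ.λ.λ.λ.0) (λ.0 (1 1)))) (λ.λ.1)
  step 1: (λ.(λ.λ.λ.0) (λ.1) ((λ.0) ((λ.λ.1) (λ.λ.1)))) ((λ.λ.λ.λ.0) (λ.0 ((λ.λ.1) (λ.λ.1))))
  step 2: (λ.λ.λ.0) (λ.(λ.λ.λ.λ.0) (λ.0 ((λ.λ.1) (λ.λ.1)))) ((λ.0) ((λ.λ.1) (λ.λ.1)))

Answer: after 2 steps: (λ.λ.λ.0) (λ.(λ.λ.λ.λ.0) (λ.0 ((λ.λ.1) (λ.λ.1)))) ((λ.0) ((λ.λ.1) (λ.λ.1)))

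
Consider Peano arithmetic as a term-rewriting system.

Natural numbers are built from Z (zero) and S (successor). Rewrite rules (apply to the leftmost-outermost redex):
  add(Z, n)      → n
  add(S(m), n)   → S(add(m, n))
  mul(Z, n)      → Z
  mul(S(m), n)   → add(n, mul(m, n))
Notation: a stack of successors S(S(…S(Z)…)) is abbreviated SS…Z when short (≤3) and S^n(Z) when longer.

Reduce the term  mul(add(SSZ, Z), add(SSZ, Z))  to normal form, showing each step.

  start: mul(add(SSZ, Z), add(SSZ, Z))
  [1] mul(S(add(SZ, Z)), add(SSZ, Z))
  [2] add(add(SSZ, Z), mul(add(SZ, Z), add(SSZ, Z)))
  [3] add(S(add(SZ, Z)), mul(add(SZ, Z), add(SSZ, Z)))
  [4] S(add(add(SZ, Z), mul(add(SZ, Z), add(SSZ, Z))))
  [5] S(add(S(add(Z, Z)), mul(add(SZ, Z), add(SSZ, Z))))
  [6] S(S(add(add(Z, Z), mul(add(SZ, Z), add(SSZ, Z)))))
  [7] S(S(add(Z, mul(add(SZ, Z), add(SSZ, Z)))))
  [8] S(S(mul(add(SZ, Z), add(SSZ, Z))))
  [9] S(S(mul(S(add(Z, Z)), add(SSZ, Z))))
  [10] S(S(add(add(SSZ, Z), mul(add(Z, Z), add(SSZ, Z)))))
  [11] S(S(add(S(add(SZ, Z)), mul(add(Z, Z), add(SSZ, Z)))))
  [12] S(S(S(add(add(SZ, Z), mul(add(Z, Z), add(SSZ, Z))))))
  [13] S(S(S(add(S(add(Z, Z)), mul(add(Z, Z), add(SSZ, Z))))))
  [14] S(S(S(S(add(add(Z, Z), mul(add(Z, Z), add(SSZ, Z)))))))
  [15] S(S(S(S(add(Z, mul(add(Z, Z), add(SSZ, Z)))))))
  [16] S(S(S(S(mul(add(Z, Z), add(SSZ, Z))))))
  [17] S(S(S(S(mul(Z, add(SSZ, Z))))))
  [18] S^4(Z)

Answer: normal form = S^4(Z)  (in 18 steps)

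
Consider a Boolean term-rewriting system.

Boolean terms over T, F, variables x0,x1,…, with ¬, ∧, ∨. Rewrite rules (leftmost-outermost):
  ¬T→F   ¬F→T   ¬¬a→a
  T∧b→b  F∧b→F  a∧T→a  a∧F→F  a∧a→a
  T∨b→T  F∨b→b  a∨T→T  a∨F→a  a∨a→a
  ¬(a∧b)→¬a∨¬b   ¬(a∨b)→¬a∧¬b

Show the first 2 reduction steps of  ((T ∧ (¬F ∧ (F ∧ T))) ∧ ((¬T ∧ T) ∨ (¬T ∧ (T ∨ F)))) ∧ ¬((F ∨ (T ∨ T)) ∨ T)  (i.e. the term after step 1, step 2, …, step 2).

Answer: after 2 steps: ((T ∧ (F ∧ T)) ∧ ((¬T ∧ T) ∨ (¬T ∧ (T ∨ F)))) ∧ ¬((F ∨ (T ∨ T)) ∨ T)

Reduction:
  start: ((T ∧ (¬F ∧ (F ∧ T))) ∧ ((¬T ∧ T) ∨ (¬T ∧ (T ∨ F)))) ∧ ¬((F ∨ (T ∨ T)) ∨ T)
  step 1: ((¬F ∧ (F ∧ T)) ∧ ((¬T ∧ T) ∨ (¬T ∧ (T ∨ F)))) ∧ ¬((F ∨ (T ∨ T)) ∨ T)
  step 2: ((T ∧ (F ∧ T)) ∧ ((¬T ∧ T) ∨ (¬T ∧ (T ∨ F)))) ∧ ¬((F ∨ (T ∨ T)) ∨ T)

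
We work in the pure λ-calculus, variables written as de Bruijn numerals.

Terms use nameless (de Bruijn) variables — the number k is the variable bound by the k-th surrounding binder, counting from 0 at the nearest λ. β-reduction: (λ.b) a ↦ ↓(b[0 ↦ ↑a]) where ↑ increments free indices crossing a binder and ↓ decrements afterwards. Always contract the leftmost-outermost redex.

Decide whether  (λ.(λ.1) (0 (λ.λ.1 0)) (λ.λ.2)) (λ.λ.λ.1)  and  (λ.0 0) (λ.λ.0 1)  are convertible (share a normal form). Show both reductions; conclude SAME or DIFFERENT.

Answer: DIFFERENT — A ⇓ λ.λ.1, B ⇓ λ.0 (λ.λ.0 1)

Derivation:
Term A:
  start: (λ.(λ.1) (0 (λ.λ.1 0)) (λ.λ.2)) (λ.λ.λ.1)
  →1  (λ.λ.λ.λ.1) ((λ.λ.λ.1) (λ.λ.1 0)) (λ.λ.λ.λ.λ.1)
  →2  (λ.λ.λ.1) (λ.λ.λ.λ.λ.1)
  →3  λ.λ.1

Term B:
  start: (λ.0 0) (λ.λ.0 1)
  →1  (λ.λ.0 1) (λ.λ.0 1)
  →2  λ.0 (λ.λ.0 1)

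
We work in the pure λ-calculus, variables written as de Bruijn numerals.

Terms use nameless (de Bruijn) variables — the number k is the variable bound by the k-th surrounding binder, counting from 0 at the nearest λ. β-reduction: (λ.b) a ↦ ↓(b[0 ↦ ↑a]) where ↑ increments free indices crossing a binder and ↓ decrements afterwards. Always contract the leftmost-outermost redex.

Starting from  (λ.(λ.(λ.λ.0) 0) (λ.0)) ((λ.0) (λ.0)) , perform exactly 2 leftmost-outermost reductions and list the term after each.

  start: (λ.(λ.(λ.λ.0) 0) (λ.0)) ((λ.0) (λ.0))
  step 1: (λ.(λ.λ.0) 0) (λ.0)
  step 2: (λ.λ.0) (λ.0)

Answer: after 2 steps: (λ.λ.0) (λ.0)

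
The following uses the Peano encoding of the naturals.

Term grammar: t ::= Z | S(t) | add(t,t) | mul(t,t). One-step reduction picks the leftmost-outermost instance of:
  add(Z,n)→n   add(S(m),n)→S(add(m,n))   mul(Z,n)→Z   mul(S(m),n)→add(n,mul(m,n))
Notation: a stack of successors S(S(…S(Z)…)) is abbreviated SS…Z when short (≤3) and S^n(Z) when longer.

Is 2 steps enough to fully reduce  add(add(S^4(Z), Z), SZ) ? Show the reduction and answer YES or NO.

Answer: NO — after 2 steps the term is S(add(add(SSSZ, Z), SZ)), not yet normal

Working:
  start: add(add(S^4(Z), Z), SZ)
  step 1: add(S(add(SSSZ, Z)), SZ)
  step 2: S(add(add(SSSZ, Z), SZ))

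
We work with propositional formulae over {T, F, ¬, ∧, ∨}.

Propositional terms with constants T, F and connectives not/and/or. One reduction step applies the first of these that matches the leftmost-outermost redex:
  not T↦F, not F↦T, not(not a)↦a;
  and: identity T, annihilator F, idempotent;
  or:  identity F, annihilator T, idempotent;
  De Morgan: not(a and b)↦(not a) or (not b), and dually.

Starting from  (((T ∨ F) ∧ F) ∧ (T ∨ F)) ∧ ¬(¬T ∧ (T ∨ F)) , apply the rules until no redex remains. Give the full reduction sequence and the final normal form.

Answer: normal form = F  (in 3 steps)

Derivation:
  start: (((T ∨ F) ∧ F) ∧ (T ∨ F)) ∧ ¬(¬T ∧ (T ∨ F))
  [1] (F ∧ (T ∨ F)) ∧ ¬(¬T ∧ (T ∨ F))
  [2] F ∧ ¬(¬T ∧ (T ∨ F))
  [3] F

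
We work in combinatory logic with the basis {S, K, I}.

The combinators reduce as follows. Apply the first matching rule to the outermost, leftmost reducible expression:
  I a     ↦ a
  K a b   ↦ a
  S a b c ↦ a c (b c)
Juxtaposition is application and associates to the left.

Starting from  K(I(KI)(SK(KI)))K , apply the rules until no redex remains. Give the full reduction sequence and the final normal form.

  start: K(I(KI)(SK(KI)))K
  [1] I(KI)(SK(KI))
  [2] KI(SK(KI))
  [3] I

Answer: normal form = I  (in 3 steps)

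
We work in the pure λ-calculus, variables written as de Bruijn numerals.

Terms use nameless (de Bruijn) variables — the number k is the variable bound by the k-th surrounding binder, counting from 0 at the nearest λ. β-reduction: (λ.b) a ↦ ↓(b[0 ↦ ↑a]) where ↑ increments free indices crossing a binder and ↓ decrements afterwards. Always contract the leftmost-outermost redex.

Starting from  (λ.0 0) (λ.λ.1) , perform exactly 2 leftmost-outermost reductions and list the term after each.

  start: (λ.0 0) (λ.λ.1)
  →1  (λ.λ.1) (λ.λ.1)
  →2  λ.λ.λ.1

Answer: after 2 steps: λ.λ.λ.1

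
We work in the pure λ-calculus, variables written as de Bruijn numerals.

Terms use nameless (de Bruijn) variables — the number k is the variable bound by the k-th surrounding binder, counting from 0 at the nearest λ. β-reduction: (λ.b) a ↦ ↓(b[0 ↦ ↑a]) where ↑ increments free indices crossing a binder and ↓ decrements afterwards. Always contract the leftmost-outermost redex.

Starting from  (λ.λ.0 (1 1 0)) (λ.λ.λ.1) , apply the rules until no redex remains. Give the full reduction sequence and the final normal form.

Answer: normal form = λ.0 (λ.1)  (in 3 steps)

Reduction:
  start: (λ.λ.0 (1 1 0)) (λ.λ.λ.1)
  →1  λ.0 ((λ.λ.λ.1) (λ.λ.λ.1) 0)
  →2  λ.0 ((λ.λ.1) 0)
  →3  λ.0 (λ.1)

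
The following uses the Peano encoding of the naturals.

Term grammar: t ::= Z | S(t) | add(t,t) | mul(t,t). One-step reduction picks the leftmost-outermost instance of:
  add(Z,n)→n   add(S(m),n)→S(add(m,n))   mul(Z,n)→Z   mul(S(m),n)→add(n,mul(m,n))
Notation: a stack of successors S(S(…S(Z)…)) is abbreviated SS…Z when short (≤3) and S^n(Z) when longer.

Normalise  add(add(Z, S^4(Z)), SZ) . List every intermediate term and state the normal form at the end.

Answer: normal form = S^5(Z)  (in 6 steps)

Working:
  start: add(add(Z, S^4(Z)), SZ)
  [1] add(S^4(Z), SZ)
  [2] S(add(SSSZ, SZ))
  [3] S(S(add(SSZ, SZ)))
  [4] S(S(S(add(SZ, SZ))))
  [5] S(S(S(S(add(Z, SZ)))))
  [6] S^5(Z)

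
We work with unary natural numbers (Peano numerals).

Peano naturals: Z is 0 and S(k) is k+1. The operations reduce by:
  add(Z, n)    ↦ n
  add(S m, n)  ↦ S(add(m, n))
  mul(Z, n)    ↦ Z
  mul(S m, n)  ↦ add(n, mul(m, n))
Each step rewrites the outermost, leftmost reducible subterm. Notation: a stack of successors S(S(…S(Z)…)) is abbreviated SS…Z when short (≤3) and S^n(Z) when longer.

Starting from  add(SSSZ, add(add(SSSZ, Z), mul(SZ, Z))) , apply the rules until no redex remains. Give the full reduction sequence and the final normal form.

  start: add(SSSZ, add(add(SSSZ, Z), mul(SZ, Z)))
  [1] S(add(SSZ, add(add(SSSZ, Z), mul(SZ, Z))))
  [2] S(S(add(SZ, add(add(SSSZ, Z), mul(SZ, Z)))))
  [3] S(S(S(add(Z, add(add(SSSZ, Z), mul(SZ, Z))))))
  [4] S(S(S(add(add(SSSZ, Z), mul(SZ, Z)))))
  [5] S(S(S(add(S(add(SSZ, Z)), mul(SZ, Z)))))
  [6] S(S(S(S(add(add(SSZ, Z), mul(SZ, Z))))))
  [7] S(S(S(S(add(S(add(SZ, Z)), mul(SZ, Z))))))
  [8] S(S(S(S(S(add(add(SZ, Z), mul(SZ, Z)))))))
  [9] S(S(S(S(S(add(S(add(Z, Z)), mul(SZ, Z)))))))
  [10] S(S(S(S(S(S(add(add(Z, Z), mul(SZ, Z))))))))
  [11] S(S(S(S(S(S(add(Z, mul(SZ, Z))))))))
  [12] S(S(S(S(S(S(mul(SZ, Z)))))))
  [13] S(S(S(S(S(S(add(Z, mul(Z, Z))))))))
  [14] S(S(S(S(S(S(mul(Z, Z)))))))
  [15] S^6(Z)

Answer: normal form = S^6(Z)  (in 15 steps)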